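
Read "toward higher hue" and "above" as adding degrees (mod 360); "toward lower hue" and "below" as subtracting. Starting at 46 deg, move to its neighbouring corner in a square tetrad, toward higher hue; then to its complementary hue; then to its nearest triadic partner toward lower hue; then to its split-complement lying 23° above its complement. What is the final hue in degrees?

39°

46 + 90 = 136°   (square ↑)
136 + 180 = 316°   (complement)
316 − 120 = 196°   (triadic ↓)
196 + 203 = 399 → 399 − 360 = 39°   (split-comp 23° ↑)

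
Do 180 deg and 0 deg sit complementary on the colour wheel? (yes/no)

Angular distance: |180 − 0| = 180 = 180°.
Complementary requires 180°.

yes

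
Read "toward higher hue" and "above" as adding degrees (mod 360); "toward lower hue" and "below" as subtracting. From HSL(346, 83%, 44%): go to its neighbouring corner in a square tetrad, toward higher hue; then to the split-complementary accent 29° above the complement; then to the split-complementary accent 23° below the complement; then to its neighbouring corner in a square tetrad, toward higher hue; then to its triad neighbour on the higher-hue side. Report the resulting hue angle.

292°

square ↑ +90°: 346 + 90 = 436 → 436 − 360 = 76°
split-comp 29° ↑ +209°: 76 + 209 = 285°
split-comp 23° ↓ +157°: 285 + 157 = 442 → 442 − 360 = 82°
square ↑ +90°: 82 + 90 = 172°
triadic ↑ +120°: 172 + 120 = 292°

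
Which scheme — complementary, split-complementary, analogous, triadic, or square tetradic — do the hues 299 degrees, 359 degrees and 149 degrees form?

Sort the hues: 149°, 299°, 359°.
Successive gaps around the wheel: 150°, 60°, 150°.
Two 150° gaps and one 60° gap — a base hue opposite a pair of accents 30° either side of its complement — is the split-complementary pattern.

split-complementary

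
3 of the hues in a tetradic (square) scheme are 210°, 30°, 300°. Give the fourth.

120°

A square tetradic scheme places four hues every 90°.
The full set through 30° is {30°, 120°, 210°, 300°}.
Given {30°, 210°, 300°}, the missing hue is 120°.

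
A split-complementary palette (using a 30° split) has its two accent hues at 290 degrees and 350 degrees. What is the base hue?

The accents sit 30° either side of the complement, so the complement is their short-arc midpoint on the wheel.
Short-arc midpoint of 290° and 350°: 320°.
Base is 180° from the complement: 320 − 180 = 140°

140°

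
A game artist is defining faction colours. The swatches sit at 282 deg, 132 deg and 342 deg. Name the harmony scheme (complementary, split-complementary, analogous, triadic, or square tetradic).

Sort the hues: 132°, 282°, 342°.
Successive gaps around the wheel: 150°, 60°, 150°.
Two 150° gaps and one 60° gap — a base hue opposite a pair of accents 30° either side of its complement — is the split-complementary pattern.

split-complementary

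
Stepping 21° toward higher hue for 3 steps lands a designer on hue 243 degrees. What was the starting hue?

180°

3 steps of 21° (toward higher hue) give a net shift of +63°.
Start = end − shift: 243 − 63 = 180°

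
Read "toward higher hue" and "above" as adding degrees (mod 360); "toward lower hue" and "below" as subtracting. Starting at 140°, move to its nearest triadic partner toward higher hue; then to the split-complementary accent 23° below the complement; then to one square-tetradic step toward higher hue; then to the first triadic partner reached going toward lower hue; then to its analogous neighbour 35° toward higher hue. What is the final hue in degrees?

62°

140 + 120 = 260°   (triadic ↑)
260 + 157 = 417 → 417 − 360 = 57°   (split-comp 23° ↓)
57 + 90 = 147°   (square ↑)
147 − 120 = 27°   (triadic ↓)
27 + 35 = 62°   (analog 35° ↑)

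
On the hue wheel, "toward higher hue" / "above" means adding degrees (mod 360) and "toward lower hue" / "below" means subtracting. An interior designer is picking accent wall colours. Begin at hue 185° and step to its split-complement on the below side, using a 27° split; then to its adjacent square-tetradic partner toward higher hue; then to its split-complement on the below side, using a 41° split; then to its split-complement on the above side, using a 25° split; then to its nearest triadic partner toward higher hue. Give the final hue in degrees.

172°

+153° (split-comp 27° ↓): 185 + 153 = 338°
+90° (square ↑): 338 + 90 = 428 → 428 − 360 = 68°
+139° (split-comp 41° ↓): 68 + 139 = 207°
+205° (split-comp 25° ↑): 207 + 205 = 412 → 412 − 360 = 52°
+120° (triadic ↑): 52 + 120 = 172°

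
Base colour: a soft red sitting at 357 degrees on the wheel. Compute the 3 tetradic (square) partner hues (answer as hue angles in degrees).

A square tetradic scheme places four hues every 90°.
357 + 90 = 447 → 447 − 360 = 87°
357 + 180 = 537 → 537 − 360 = 177°
357 + 270 = 627 → 627 − 360 = 267°

87°, 177°, 267°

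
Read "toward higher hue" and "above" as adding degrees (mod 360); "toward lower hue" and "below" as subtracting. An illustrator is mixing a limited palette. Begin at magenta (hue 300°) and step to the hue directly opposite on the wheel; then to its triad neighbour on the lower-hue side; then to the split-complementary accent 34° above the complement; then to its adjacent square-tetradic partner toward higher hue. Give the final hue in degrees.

304°

+180° (complement): 300 + 180 = 480 → 480 − 360 = 120°
−120° (triadic ↓): 120 − 120 = 0°
+214° (split-comp 34° ↑): 0 + 214 = 214°
+90° (square ↑): 214 + 90 = 304°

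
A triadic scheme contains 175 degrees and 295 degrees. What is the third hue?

A triad spaces three hues 120° apart.
The full set is {55°, 175°, 295°}.

55°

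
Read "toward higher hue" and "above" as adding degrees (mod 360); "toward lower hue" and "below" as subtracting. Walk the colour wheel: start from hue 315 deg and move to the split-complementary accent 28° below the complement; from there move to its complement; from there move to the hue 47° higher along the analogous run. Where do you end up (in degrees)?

split-comp 28° ↓ +152°: 315 + 152 = 467 → 467 − 360 = 107°
complement +180°: 107 + 180 = 287°
analog 47° ↑ +47°: 287 + 47 = 334°

334°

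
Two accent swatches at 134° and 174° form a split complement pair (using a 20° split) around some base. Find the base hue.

The accents sit 20° either side of the complement, so the complement is their short-arc midpoint on the wheel.
Short-arc midpoint of 134° and 174°: 154°.
Base is 180° from the complement: 154 − 180 = -26 → -26 + 360 = 334°

334°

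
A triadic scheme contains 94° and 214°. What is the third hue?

A triad spaces three hues 120° apart.
The full set is {94°, 214°, 334°}.

334°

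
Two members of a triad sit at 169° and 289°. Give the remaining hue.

49°

A triad spaces three hues 120° apart.
The full set is {49°, 169°, 289°}.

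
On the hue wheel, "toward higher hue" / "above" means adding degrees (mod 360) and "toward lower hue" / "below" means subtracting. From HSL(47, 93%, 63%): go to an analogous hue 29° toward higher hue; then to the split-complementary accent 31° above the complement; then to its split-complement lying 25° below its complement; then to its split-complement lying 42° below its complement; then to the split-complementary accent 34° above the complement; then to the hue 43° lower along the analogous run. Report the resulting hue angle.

analog 29° ↑ +29°: 47 + 29 = 76°
split-comp 31° ↑ +211°: 76 + 211 = 287°
split-comp 25° ↓ +155°: 287 + 155 = 442 → 442 − 360 = 82°
split-comp 42° ↓ +138°: 82 + 138 = 220°
split-comp 34° ↑ +214°: 220 + 214 = 434 → 434 − 360 = 74°
analog 43° ↓ −43°: 74 − 43 = 31°

31°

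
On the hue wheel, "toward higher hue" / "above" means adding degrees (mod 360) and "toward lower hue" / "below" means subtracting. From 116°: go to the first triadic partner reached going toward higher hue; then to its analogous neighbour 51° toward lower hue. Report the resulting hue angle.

+120° (triadic ↑): 116 + 120 = 236°
−51° (analog 51° ↓): 236 − 51 = 185°

185°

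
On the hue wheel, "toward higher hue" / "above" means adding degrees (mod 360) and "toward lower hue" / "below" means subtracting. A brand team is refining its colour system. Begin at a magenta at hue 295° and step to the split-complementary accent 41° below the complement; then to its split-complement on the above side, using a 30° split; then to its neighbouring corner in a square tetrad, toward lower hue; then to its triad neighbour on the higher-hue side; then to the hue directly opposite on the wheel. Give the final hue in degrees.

134°

295 + 139 = 434 → 434 − 360 = 74°   (split-comp 41° ↓)
74 + 210 = 284°   (split-comp 30° ↑)
284 − 90 = 194°   (square ↓)
194 + 120 = 314°   (triadic ↑)
314 + 180 = 494 → 494 − 360 = 134°   (complement)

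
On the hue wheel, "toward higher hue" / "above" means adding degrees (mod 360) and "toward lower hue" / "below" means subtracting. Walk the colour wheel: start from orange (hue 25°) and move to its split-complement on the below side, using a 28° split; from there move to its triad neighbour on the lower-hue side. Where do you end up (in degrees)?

+152° (split-comp 28° ↓): 25 + 152 = 177°
−120° (triadic ↓): 177 − 120 = 57°

57°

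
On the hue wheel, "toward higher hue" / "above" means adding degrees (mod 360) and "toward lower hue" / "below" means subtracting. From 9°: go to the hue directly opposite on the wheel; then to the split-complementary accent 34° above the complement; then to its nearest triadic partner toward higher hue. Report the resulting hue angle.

163°

+180° (complement): 9 + 180 = 189°
+214° (split-comp 34° ↑): 189 + 214 = 403 → 403 − 360 = 43°
+120° (triadic ↑): 43 + 120 = 163°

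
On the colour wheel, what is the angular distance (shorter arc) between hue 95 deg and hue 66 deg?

|95 − 66| = 29.
29 ≤ 180, so the shorter arc is 29°.

29°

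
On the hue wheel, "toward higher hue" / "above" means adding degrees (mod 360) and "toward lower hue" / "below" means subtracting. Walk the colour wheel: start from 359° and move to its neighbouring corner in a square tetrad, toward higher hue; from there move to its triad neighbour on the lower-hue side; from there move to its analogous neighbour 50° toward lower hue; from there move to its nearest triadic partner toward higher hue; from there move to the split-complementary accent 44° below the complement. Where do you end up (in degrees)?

175°

+90° (square ↑): 359 + 90 = 449 → 449 − 360 = 89°
−120° (triadic ↓): 89 − 120 = -31 → -31 + 360 = 329°
−50° (analog 50° ↓): 329 − 50 = 279°
+120° (triadic ↑): 279 + 120 = 399 → 399 − 360 = 39°
+136° (split-comp 44° ↓): 39 + 136 = 175°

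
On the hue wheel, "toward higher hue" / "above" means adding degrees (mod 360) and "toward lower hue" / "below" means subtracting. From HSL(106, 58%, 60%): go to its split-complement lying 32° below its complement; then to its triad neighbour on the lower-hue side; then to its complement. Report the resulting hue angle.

314°

split-comp 32° ↓ +148°: 106 + 148 = 254°
triadic ↓ −120°: 254 − 120 = 134°
complement +180°: 134 + 180 = 314°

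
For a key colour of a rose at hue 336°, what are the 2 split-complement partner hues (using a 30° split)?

126° and 186°

Split-complementary hues sit 30° either side of the complement.
Complement of 336°: 336 + 180 = 516 → 516 − 360 = 156°
156 − 30 = 126°
156 + 30 = 186°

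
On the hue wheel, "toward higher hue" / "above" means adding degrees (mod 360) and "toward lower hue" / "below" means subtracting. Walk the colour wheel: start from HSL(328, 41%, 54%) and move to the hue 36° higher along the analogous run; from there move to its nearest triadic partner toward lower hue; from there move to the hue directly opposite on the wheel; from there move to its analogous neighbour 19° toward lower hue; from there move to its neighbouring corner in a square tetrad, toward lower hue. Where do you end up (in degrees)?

315°

+36° (analog 36° ↑): 328 + 36 = 364 → 364 − 360 = 4°
−120° (triadic ↓): 4 − 120 = -116 → -116 + 360 = 244°
+180° (complement): 244 + 180 = 424 → 424 − 360 = 64°
−19° (analog 19° ↓): 64 − 19 = 45°
−90° (square ↓): 45 − 90 = -45 → -45 + 360 = 315°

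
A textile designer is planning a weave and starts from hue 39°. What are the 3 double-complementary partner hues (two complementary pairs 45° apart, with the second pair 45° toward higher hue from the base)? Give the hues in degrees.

84°, 219°, and 264°

A rectangular tetradic uses two complementary pairs 45° apart: offsets 0°, 45°, 180°, 225°.
39 + 45 = 84°
39 + 180 = 219°
39 + 225 = 264°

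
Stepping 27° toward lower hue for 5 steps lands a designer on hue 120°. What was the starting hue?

5 steps of 27° (toward lower hue) give a net shift of −135°.
Start = end − shift: 120 + 135 = 255°

255°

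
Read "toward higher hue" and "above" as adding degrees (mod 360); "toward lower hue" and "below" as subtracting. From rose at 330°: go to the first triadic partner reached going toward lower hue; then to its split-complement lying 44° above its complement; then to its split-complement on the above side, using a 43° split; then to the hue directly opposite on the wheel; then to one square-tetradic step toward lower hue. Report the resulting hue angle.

triadic ↓ −120°: 330 − 120 = 210°
split-comp 44° ↑ +224°: 210 + 224 = 434 → 434 − 360 = 74°
split-comp 43° ↑ +223°: 74 + 223 = 297°
complement +180°: 297 + 180 = 477 → 477 − 360 = 117°
square ↓ −90°: 117 − 90 = 27°

27°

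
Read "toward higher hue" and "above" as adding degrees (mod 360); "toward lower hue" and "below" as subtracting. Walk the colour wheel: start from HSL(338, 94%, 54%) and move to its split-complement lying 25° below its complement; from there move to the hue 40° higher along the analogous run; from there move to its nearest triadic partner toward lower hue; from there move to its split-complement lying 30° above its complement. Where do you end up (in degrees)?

263°

338 + 155 = 493 → 493 − 360 = 133°   (split-comp 25° ↓)
133 + 40 = 173°   (analog 40° ↑)
173 − 120 = 53°   (triadic ↓)
53 + 210 = 263°   (split-comp 30° ↑)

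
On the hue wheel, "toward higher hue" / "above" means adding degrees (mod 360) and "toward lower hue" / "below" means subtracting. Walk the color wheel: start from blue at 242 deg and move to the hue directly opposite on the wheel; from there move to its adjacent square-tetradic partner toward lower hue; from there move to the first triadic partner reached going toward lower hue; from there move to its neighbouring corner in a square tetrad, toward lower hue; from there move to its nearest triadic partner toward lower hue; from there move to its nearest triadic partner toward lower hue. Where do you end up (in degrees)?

242°

242 + 180 = 422 → 422 − 360 = 62°   (complement)
62 − 90 = -28 → -28 + 360 = 332°   (square ↓)
332 − 120 = 212°   (triadic ↓)
212 − 90 = 122°   (square ↓)
122 − 120 = 2°   (triadic ↓)
2 − 120 = -118 → -118 + 360 = 242°   (triadic ↓)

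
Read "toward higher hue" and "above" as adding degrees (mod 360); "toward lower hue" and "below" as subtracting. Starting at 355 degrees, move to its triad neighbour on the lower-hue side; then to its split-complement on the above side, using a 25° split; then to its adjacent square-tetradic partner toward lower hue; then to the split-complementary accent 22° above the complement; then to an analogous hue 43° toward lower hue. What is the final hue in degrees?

149°

triadic ↓ −120°: 355 − 120 = 235°
split-comp 25° ↑ +205°: 235 + 205 = 440 → 440 − 360 = 80°
square ↓ −90°: 80 − 90 = -10 → -10 + 360 = 350°
split-comp 22° ↑ +202°: 350 + 202 = 552 → 552 − 360 = 192°
analog 43° ↓ −43°: 192 − 43 = 149°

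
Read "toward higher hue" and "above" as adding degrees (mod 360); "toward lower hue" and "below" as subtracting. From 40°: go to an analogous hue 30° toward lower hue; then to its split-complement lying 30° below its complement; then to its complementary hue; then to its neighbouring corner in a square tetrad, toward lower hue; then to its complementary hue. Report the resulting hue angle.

70°

40 − 30 = 10°   (analog 30° ↓)
10 + 150 = 160°   (split-comp 30° ↓)
160 + 180 = 340°   (complement)
340 − 90 = 250°   (square ↓)
250 + 180 = 430 → 430 − 360 = 70°   (complement)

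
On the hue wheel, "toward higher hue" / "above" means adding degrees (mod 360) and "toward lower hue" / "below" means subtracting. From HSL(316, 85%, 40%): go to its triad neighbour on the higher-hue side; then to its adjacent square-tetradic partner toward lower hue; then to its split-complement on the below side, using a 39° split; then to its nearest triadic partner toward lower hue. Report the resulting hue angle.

316 + 120 = 436 → 436 − 360 = 76°   (triadic ↑)
76 − 90 = -14 → -14 + 360 = 346°   (square ↓)
346 + 141 = 487 → 487 − 360 = 127°   (split-comp 39° ↓)
127 − 120 = 7°   (triadic ↓)

7°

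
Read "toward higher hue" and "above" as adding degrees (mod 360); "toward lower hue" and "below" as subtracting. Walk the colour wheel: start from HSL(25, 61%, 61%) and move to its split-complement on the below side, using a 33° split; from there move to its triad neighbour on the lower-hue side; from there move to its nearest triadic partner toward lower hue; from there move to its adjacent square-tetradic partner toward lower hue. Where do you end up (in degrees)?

202°

+147° (split-comp 33° ↓): 25 + 147 = 172°
−120° (triadic ↓): 172 − 120 = 52°
−120° (triadic ↓): 52 − 120 = -68 → -68 + 360 = 292°
−90° (square ↓): 292 − 90 = 202°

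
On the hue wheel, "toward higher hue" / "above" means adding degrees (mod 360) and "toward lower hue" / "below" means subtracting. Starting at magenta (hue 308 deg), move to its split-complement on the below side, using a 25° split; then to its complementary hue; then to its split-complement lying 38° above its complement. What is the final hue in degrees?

+155° (split-comp 25° ↓): 308 + 155 = 463 → 463 − 360 = 103°
+180° (complement): 103 + 180 = 283°
+218° (split-comp 38° ↑): 283 + 218 = 501 → 501 − 360 = 141°

141°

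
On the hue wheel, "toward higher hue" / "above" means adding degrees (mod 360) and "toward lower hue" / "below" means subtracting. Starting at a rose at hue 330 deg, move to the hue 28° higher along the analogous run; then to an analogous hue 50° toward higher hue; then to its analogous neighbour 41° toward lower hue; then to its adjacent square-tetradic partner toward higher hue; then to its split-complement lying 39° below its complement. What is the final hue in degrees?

238°

analog 28° ↑ +28°: 330 + 28 = 358°
analog 50° ↑ +50°: 358 + 50 = 408 → 408 − 360 = 48°
analog 41° ↓ −41°: 48 − 41 = 7°
square ↑ +90°: 7 + 90 = 97°
split-comp 39° ↓ +141°: 97 + 141 = 238°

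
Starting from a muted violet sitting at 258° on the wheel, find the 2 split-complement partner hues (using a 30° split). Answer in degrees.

Split-complementary hues sit 30° either side of the complement.
Complement of 258°: 258 + 180 = 438 → 438 − 360 = 78°
78 − 30 = 48°
78 + 30 = 108°

48° and 108°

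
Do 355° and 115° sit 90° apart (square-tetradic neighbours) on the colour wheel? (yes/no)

Angular distance: |355 − 115| = 240; shorter arc = 360 − 240 = 120°.
90° apart (square-tetradic neighbours) requires 90°.

no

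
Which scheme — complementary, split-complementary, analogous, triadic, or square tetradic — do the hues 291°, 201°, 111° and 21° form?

square tetradic

Sort the hues: 21°, 111°, 201°, 291°.
Successive gaps around the wheel: 90°, 90°, 90°, 90°.
Four hues every 90° form a square tetradic scheme.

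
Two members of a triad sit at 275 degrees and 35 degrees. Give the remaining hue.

A triad spaces three hues 120° apart.
The full set is {35°, 155°, 275°}.

155°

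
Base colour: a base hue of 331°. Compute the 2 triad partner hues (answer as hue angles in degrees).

91° and 211°

A triad places three hues 120° apart.
331 + 120 = 451 → 451 − 360 = 91°
331 + 240 = 571 → 571 − 360 = 211°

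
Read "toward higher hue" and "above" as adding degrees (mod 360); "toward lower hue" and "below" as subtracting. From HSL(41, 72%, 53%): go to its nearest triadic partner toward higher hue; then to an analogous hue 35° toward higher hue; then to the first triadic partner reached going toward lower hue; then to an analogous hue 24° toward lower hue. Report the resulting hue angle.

+120° (triadic ↑): 41 + 120 = 161°
+35° (analog 35° ↑): 161 + 35 = 196°
−120° (triadic ↓): 196 − 120 = 76°
−24° (analog 24° ↓): 76 − 24 = 52°

52°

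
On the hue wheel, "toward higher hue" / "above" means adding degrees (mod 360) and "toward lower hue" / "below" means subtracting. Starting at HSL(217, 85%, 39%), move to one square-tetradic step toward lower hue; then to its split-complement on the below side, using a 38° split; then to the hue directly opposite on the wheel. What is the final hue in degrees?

217 − 90 = 127°   (square ↓)
127 + 142 = 269°   (split-comp 38° ↓)
269 + 180 = 449 → 449 − 360 = 89°   (complement)

89°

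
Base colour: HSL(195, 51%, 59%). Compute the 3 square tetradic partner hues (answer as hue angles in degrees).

A square tetradic scheme places four hues every 90°.
195 + 90 = 285°
195 + 180 = 375 → 375 − 360 = 15°
195 + 270 = 465 → 465 − 360 = 105°

285°, 15° and 105°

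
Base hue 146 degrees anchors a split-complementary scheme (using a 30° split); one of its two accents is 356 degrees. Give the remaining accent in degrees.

296°

Split-complementary hues sit 30° either side of the complement.
Complement of the base 146°: 146 + 180 = 326°
The given accent 356° is 30° one side of 326°; the other accent sits 30° the other side: 326 − 30 = 296°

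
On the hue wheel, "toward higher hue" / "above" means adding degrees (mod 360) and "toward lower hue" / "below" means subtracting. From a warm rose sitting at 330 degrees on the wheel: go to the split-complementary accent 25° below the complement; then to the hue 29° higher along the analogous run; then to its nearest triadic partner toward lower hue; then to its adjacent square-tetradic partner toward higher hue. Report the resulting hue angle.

split-comp 25° ↓ +155°: 330 + 155 = 485 → 485 − 360 = 125°
analog 29° ↑ +29°: 125 + 29 = 154°
triadic ↓ −120°: 154 − 120 = 34°
square ↑ +90°: 34 + 90 = 124°

124°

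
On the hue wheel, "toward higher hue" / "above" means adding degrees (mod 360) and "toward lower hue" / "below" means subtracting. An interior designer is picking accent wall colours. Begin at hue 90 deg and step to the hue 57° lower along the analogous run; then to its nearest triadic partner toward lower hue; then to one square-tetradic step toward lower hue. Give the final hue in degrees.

90 − 57 = 33°   (analog 57° ↓)
33 − 120 = -87 → -87 + 360 = 273°   (triadic ↓)
273 − 90 = 183°   (square ↓)

183°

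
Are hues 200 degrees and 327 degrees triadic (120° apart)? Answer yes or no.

Angular distance: |200 − 327| = 127 = 127°.
Triadic (120° apart) requires 120°.

no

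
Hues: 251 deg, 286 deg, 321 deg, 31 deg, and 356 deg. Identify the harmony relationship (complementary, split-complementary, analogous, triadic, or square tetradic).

analogous

Sort the hues: 31°, 251°, 286°, 321°, 356°.
Successive gaps around the wheel: 220°, 35°, 35°, 35°, 35°.
A run of hues at equal small steps (35°) with one large closing gap is an analogous group.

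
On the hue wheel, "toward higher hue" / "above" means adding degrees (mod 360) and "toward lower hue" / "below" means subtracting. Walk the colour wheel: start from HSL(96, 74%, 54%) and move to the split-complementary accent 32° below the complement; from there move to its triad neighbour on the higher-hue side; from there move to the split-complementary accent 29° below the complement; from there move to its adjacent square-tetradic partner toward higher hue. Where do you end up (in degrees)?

245°

split-comp 32° ↓ +148°: 96 + 148 = 244°
triadic ↑ +120°: 244 + 120 = 364 → 364 − 360 = 4°
split-comp 29° ↓ +151°: 4 + 151 = 155°
square ↑ +90°: 155 + 90 = 245°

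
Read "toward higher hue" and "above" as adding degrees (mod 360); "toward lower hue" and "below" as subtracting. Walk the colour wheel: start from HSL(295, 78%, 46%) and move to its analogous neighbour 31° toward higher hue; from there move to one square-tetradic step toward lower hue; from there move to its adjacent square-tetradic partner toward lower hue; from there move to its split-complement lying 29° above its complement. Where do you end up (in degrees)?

355°

295 + 31 = 326°   (analog 31° ↑)
326 − 90 = 236°   (square ↓)
236 − 90 = 146°   (square ↓)
146 + 209 = 355°   (split-comp 29° ↑)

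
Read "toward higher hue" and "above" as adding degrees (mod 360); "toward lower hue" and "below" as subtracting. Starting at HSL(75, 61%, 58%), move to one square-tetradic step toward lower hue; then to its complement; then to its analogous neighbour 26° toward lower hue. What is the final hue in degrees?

75 − 90 = -15 → -15 + 360 = 345°   (square ↓)
345 + 180 = 525 → 525 − 360 = 165°   (complement)
165 − 26 = 139°   (analog 26° ↓)

139°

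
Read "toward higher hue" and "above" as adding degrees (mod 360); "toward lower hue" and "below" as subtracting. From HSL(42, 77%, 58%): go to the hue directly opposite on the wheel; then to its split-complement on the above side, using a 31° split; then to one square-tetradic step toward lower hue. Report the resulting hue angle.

+180° (complement): 42 + 180 = 222°
+211° (split-comp 31° ↑): 222 + 211 = 433 → 433 − 360 = 73°
−90° (square ↓): 73 − 90 = -17 → -17 + 360 = 343°

343°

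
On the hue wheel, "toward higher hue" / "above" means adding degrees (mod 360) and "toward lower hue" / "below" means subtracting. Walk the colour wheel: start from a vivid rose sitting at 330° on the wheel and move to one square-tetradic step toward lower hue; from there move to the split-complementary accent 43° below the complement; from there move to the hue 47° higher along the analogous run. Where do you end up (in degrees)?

64°

330 − 90 = 240°   (square ↓)
240 + 137 = 377 → 377 − 360 = 17°   (split-comp 43° ↓)
17 + 47 = 64°   (analog 47° ↑)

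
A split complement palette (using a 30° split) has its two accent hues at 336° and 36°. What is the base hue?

186°

The accents sit 30° either side of the complement, so the complement is their short-arc midpoint on the wheel.
Short-arc midpoint of 336° and 36°: 6°.
Base is 180° from the complement: 6 − 180 = -174 → -174 + 360 = 186°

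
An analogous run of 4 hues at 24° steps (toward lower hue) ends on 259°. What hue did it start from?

3 steps of 24° (toward lower hue) give a net shift of −72°.
Start = end − shift: 259 + 72 = 331°

331°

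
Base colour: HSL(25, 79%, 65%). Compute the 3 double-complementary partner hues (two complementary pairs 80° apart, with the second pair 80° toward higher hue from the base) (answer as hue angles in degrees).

105°, 205° and 285°

A rectangular tetradic uses two complementary pairs 80° apart: offsets 0°, 80°, 180°, 260°.
25 + 80 = 105°
25 + 180 = 205°
25 + 260 = 285°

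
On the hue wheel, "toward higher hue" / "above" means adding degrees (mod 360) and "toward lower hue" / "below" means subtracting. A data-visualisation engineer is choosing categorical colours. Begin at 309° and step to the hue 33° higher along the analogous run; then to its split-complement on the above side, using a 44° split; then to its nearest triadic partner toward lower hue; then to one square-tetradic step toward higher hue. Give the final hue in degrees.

analog 33° ↑ +33°: 309 + 33 = 342°
split-comp 44° ↑ +224°: 342 + 224 = 566 → 566 − 360 = 206°
triadic ↓ −120°: 206 − 120 = 86°
square ↑ +90°: 86 + 90 = 176°

176°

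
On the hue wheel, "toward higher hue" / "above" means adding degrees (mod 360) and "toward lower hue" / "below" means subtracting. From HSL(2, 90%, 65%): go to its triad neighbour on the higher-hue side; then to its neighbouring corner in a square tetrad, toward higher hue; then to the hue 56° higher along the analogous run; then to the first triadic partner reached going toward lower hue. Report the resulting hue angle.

148°

+120° (triadic ↑): 2 + 120 = 122°
+90° (square ↑): 122 + 90 = 212°
+56° (analog 56° ↑): 212 + 56 = 268°
−120° (triadic ↓): 268 − 120 = 148°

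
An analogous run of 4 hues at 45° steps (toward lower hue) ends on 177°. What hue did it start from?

3 steps of 45° (toward lower hue) give a net shift of −135°.
Start = end − shift: 177 + 135 = 312°

312°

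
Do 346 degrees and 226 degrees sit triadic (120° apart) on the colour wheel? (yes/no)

yes

Angular distance: |346 − 226| = 120 = 120°.
Triadic (120° apart) requires 120°.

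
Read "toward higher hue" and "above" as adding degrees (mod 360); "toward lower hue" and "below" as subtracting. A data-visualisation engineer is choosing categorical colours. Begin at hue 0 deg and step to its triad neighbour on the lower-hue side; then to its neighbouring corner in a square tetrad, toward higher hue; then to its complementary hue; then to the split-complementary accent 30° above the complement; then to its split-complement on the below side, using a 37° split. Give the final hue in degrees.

triadic ↓ −120°: 0 − 120 = -120 → -120 + 360 = 240°
square ↑ +90°: 240 + 90 = 330°
complement +180°: 330 + 180 = 510 → 510 − 360 = 150°
split-comp 30° ↑ +210°: 150 + 210 = 360 → 360 − 360 = 0°
split-comp 37° ↓ +143°: 0 + 143 = 143°

143°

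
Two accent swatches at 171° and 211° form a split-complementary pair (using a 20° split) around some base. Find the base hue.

11°

The accents sit 20° either side of the complement, so the complement is their short-arc midpoint on the wheel.
Short-arc midpoint of 171° and 211°: 191°.
Base is 180° from the complement: 191 − 180 = 11°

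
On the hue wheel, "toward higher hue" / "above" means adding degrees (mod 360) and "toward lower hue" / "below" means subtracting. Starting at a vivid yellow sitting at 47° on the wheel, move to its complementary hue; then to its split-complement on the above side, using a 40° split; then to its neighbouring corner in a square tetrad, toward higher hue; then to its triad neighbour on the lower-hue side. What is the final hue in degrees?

47 + 180 = 227°   (complement)
227 + 220 = 447 → 447 − 360 = 87°   (split-comp 40° ↑)
87 + 90 = 177°   (square ↑)
177 − 120 = 57°   (triadic ↓)

57°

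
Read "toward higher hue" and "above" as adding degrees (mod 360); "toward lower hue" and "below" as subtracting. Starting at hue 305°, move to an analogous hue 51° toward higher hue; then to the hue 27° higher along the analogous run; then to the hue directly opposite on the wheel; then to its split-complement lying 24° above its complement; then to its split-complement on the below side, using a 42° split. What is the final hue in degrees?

185°

+51° (analog 51° ↑): 305 + 51 = 356°
+27° (analog 27° ↑): 356 + 27 = 383 → 383 − 360 = 23°
+180° (complement): 23 + 180 = 203°
+204° (split-comp 24° ↑): 203 + 204 = 407 → 407 − 360 = 47°
+138° (split-comp 42° ↓): 47 + 138 = 185°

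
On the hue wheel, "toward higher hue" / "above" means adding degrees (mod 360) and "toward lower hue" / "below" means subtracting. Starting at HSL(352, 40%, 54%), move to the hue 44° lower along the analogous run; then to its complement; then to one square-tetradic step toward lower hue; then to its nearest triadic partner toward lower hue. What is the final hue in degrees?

278°

−44° (analog 44° ↓): 352 − 44 = 308°
+180° (complement): 308 + 180 = 488 → 488 − 360 = 128°
−90° (square ↓): 128 − 90 = 38°
−120° (triadic ↓): 38 − 120 = -82 → -82 + 360 = 278°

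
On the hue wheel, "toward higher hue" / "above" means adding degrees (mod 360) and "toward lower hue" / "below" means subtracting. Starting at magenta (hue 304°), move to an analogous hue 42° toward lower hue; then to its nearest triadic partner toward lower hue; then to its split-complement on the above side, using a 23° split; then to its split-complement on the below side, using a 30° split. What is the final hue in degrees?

135°

analog 42° ↓ −42°: 304 − 42 = 262°
triadic ↓ −120°: 262 − 120 = 142°
split-comp 23° ↑ +203°: 142 + 203 = 345°
split-comp 30° ↓ +150°: 345 + 150 = 495 → 495 − 360 = 135°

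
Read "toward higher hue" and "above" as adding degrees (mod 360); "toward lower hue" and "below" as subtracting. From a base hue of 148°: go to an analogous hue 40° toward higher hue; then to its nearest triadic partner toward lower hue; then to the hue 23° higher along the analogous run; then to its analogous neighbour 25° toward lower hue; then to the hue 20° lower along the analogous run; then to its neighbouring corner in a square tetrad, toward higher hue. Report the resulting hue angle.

148 + 40 = 188°   (analog 40° ↑)
188 − 120 = 68°   (triadic ↓)
68 + 23 = 91°   (analog 23° ↑)
91 − 25 = 66°   (analog 25° ↓)
66 − 20 = 46°   (analog 20° ↓)
46 + 90 = 136°   (square ↑)

136°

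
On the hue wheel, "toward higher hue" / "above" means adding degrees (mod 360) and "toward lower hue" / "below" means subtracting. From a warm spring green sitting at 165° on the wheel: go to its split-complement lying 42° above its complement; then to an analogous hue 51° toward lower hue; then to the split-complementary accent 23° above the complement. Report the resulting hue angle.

165 + 222 = 387 → 387 − 360 = 27°   (split-comp 42° ↑)
27 − 51 = -24 → -24 + 360 = 336°   (analog 51° ↓)
336 + 203 = 539 → 539 − 360 = 179°   (split-comp 23° ↑)

179°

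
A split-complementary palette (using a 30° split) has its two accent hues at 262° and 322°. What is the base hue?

The accents sit 30° either side of the complement, so the complement is their short-arc midpoint on the wheel.
Short-arc midpoint of 262° and 322°: 292°.
Base is 180° from the complement: 292 − 180 = 112°

112°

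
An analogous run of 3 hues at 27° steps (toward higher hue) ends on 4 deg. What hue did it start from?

310°

2 steps of 27° (toward higher hue) give a net shift of +54°.
Start = end − shift: 4 − 54 = -50 → -50 + 360 = 310°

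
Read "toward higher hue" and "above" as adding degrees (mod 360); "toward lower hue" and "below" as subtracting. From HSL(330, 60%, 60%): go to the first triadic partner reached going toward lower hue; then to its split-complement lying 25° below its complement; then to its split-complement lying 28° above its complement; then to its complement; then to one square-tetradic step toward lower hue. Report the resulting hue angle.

−120° (triadic ↓): 330 − 120 = 210°
+155° (split-comp 25° ↓): 210 + 155 = 365 → 365 − 360 = 5°
+208° (split-comp 28° ↑): 5 + 208 = 213°
+180° (complement): 213 + 180 = 393 → 393 − 360 = 33°
−90° (square ↓): 33 − 90 = -57 → -57 + 360 = 303°

303°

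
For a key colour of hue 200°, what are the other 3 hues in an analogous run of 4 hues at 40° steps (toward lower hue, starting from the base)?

160°, 120° and 80°

Analogous hues sit every 40° along the wheel.
200 − 40 = 160°
200 − 80 = 120°
200 − 120 = 80°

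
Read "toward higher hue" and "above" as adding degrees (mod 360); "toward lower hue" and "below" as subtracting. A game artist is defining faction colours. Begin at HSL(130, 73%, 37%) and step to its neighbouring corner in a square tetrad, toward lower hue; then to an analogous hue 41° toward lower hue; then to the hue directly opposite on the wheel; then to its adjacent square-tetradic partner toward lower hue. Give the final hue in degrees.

89°

−90° (square ↓): 130 − 90 = 40°
−41° (analog 41° ↓): 40 − 41 = -1 → -1 + 360 = 359°
+180° (complement): 359 + 180 = 539 → 539 − 360 = 179°
−90° (square ↓): 179 − 90 = 89°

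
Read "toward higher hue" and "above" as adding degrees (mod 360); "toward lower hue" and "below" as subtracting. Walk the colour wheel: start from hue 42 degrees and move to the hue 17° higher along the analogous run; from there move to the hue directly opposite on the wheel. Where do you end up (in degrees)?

239°

analog 17° ↑ +17°: 42 + 17 = 59°
complement +180°: 59 + 180 = 239°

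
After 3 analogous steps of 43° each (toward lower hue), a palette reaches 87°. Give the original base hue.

3 steps of 43° (toward lower hue) give a net shift of −129°.
Start = end − shift: 87 + 129 = 216°

216°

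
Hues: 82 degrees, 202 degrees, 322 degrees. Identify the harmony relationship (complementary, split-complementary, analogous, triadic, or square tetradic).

triadic

Sort the hues: 82°, 202°, 322°.
Successive gaps around the wheel: 120°, 120°, 120°.
Three hues equally spaced 120° apart form a triad.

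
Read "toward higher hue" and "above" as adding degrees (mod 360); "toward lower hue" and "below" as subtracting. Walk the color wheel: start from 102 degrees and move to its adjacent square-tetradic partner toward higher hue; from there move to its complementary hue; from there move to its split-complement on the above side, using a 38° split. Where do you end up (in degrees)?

230°

square ↑ +90°: 102 + 90 = 192°
complement +180°: 192 + 180 = 372 → 372 − 360 = 12°
split-comp 38° ↑ +218°: 12 + 218 = 230°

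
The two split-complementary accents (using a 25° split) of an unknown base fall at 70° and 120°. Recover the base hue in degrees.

275°

The accents sit 25° either side of the complement, so the complement is their short-arc midpoint on the wheel.
Short-arc midpoint of 70° and 120°: 95°.
Base is 180° from the complement: 95 − 180 = -85 → -85 + 360 = 275°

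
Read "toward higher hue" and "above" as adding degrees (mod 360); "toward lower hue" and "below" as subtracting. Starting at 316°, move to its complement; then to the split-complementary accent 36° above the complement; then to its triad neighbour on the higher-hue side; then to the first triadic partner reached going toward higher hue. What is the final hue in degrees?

316 + 180 = 496 → 496 − 360 = 136°   (complement)
136 + 216 = 352°   (split-comp 36° ↑)
352 + 120 = 472 → 472 − 360 = 112°   (triadic ↑)
112 + 120 = 232°   (triadic ↑)

232°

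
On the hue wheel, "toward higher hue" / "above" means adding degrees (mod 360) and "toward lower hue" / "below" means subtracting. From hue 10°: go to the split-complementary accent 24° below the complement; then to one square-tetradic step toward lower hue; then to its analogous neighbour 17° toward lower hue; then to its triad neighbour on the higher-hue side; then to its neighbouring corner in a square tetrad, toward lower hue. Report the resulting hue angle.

89°

+156° (split-comp 24° ↓): 10 + 156 = 166°
−90° (square ↓): 166 − 90 = 76°
−17° (analog 17° ↓): 76 − 17 = 59°
+120° (triadic ↑): 59 + 120 = 179°
−90° (square ↓): 179 − 90 = 89°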